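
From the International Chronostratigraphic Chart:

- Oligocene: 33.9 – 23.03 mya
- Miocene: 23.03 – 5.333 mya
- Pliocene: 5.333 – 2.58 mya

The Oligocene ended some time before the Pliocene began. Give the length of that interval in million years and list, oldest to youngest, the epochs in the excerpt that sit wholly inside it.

17.697 million years; Miocene

The Oligocene closes at 23.03 Ma and the Pliocene opens at 5.333 Ma, so the interval is 23.03 − 5.333 = 17.697 Myr.
An epoch fits inside if it starts at or after 23.03 Ma and ends at or before 5.333 Ma; oldest first that gives Miocene.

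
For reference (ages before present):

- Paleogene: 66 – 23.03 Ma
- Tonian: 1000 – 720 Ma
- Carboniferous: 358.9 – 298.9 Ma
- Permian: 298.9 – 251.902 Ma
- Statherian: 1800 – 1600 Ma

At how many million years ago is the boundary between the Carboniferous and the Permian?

298.9 Ma

The Carboniferous ends and the Permian begins at 298.9 Ma.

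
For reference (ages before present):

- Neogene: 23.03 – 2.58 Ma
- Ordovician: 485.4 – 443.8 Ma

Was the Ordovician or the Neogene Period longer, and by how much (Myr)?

Ordovician, by 21.15 million years

Ordovician: 485.4 − 443.8 = 41.6 Myr.
Neogene: 23.03 − 2.58 = 20.45 Myr.
Difference: 41.6 − 20.45 = 21.15 Myr, so the Ordovician was longer.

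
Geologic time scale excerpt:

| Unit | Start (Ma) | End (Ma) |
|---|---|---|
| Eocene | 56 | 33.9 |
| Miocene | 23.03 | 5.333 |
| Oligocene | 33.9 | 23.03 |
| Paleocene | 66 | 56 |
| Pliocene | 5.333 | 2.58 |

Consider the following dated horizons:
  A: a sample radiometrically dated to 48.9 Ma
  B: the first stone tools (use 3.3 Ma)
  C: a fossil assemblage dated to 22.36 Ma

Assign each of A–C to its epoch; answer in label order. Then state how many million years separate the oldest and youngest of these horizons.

A — Eocene; B — Pliocene; C — Miocene; span 45.6 million years

A: 48.9 Ma lies in 56–33.9 Ma, so Eocene.
B: 3.3 Ma lies in 5.333–2.58 Ma, so Pliocene.
C: 22.36 Ma lies in 23.03–5.333 Ma, so Miocene.
Oldest = 48.9 Ma, youngest = 3.3 Ma → span 45.6 Myr.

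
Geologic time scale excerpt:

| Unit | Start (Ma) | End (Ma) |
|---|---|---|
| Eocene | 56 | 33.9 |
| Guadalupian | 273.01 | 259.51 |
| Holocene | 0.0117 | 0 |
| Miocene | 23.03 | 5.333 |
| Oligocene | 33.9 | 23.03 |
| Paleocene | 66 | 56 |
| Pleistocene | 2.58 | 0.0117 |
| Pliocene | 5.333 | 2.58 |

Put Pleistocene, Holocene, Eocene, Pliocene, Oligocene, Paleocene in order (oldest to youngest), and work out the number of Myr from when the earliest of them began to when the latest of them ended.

From the excerpt: Pleistocene 2.58–0.0117; Holocene 0.0117–0; Eocene 56–33.9; Pliocene 5.333–2.58; Oligocene 33.9–23.03; Paleocene 66–56 (Ma).
Larger Ma is earlier, so the oldest is Paleocene and the youngest is Holocene; oldest to youngest: Paleocene, Eocene, Oligocene, Pliocene, Pleistocene, Holocene.
Oldest start 66 minus youngest end 0 gives 66 Myr overall.

Paleocene → Eocene → Oligocene → Pliocene → Pleistocene → Holocene; total span 66 Myr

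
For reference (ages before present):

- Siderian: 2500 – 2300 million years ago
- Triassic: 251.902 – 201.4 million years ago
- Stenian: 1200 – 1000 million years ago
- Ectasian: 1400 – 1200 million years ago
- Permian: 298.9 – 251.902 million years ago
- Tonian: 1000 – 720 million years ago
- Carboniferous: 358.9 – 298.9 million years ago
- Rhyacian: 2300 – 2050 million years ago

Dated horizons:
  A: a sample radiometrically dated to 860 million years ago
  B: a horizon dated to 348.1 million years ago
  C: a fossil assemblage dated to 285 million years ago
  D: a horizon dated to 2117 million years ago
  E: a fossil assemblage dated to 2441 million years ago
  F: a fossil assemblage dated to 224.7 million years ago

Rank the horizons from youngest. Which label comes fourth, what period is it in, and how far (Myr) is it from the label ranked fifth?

Sorted youngest-first by Ma: F (224.7), C (285), B (348.1), A (860), D (2117), E (2441).
The fourth youngest is A at 860 Ma, which lies in 1000–720 Ma: the Tonian.
The fifth youngest is D at 2117 Ma; separation = |860 − 2117| = 1257 Myr.

A, in the Tonian; 1257 million years to D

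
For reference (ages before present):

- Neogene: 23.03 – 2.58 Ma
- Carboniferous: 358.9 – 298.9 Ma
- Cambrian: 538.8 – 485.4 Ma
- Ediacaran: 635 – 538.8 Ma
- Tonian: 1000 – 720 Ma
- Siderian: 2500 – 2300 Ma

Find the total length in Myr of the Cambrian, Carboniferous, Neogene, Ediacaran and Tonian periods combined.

510.05 million years

Duration is start − end for each: (538.8 − 485.4) + (358.9 − 298.9) + (23.03 − 2.58) + (635 − 538.8) + (1000 − 720).
That is 53.4 + 60 + 20.45 + 96.2 + 280, which totals 510.05 million years.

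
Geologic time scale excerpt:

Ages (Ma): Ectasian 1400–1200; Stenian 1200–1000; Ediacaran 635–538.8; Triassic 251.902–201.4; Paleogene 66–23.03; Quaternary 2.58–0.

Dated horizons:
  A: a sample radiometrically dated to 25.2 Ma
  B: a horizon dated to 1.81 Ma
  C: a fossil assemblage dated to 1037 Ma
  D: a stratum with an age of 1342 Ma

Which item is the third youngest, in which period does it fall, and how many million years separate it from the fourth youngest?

C, in the Stenian; 305 million years to D

Smaller Ma means younger, so youngest first: B 1.81 < A 25.2 < C 1037 < D 1342.
Counting 3 along gives C (1037 Ma); the excerpt puts that inside the Stenian, 1200–1000 Ma.
Next in line is D (1342 Ma), and 1342 − 1037 = 305 Myr.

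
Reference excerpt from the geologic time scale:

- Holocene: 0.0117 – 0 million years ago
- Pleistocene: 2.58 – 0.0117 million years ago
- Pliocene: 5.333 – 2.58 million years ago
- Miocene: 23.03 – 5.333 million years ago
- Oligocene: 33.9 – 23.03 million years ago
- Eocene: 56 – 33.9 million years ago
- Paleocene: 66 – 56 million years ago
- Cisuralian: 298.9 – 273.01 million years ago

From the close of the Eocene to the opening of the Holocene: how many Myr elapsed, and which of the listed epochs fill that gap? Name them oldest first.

33.8883 million years; Oligocene, Miocene, Pliocene, Pleistocene

The Eocene closes at 33.9 Ma and the Holocene opens at 0.0117 Ma, so the interval is 33.9 − 0.0117 = 33.8883 Myr.
An epoch fits inside if it starts at or after 33.9 Ma and ends at or before 0.0117 Ma; oldest first that gives Oligocene, Miocene, Pliocene, Pleistocene.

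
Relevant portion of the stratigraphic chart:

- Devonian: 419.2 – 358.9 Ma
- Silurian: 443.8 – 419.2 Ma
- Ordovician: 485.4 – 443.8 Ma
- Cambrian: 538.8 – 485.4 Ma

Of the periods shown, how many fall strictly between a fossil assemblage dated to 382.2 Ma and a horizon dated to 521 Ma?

The older date is 521 Ma and the younger is 382.2 Ma.
Periods with start < 521 and end > 382.2 Ma: Ordovician (485.4–443.8), Silurian (443.8–419.2).
That is 2 complete periods.

2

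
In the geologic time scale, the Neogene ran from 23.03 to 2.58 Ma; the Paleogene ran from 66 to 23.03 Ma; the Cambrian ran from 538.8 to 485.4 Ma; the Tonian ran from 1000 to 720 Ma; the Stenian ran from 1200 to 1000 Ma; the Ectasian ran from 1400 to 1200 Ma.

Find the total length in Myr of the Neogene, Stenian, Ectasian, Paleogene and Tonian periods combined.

743.42 million years

Each duration: Neogene = 20.45; Stenian = 200; Ectasian = 200; Paleogene = 42.97; Tonian = 280.
Sum: 20.45 + 200 + 200 + 42.97 + 280 = 743.42 Myr.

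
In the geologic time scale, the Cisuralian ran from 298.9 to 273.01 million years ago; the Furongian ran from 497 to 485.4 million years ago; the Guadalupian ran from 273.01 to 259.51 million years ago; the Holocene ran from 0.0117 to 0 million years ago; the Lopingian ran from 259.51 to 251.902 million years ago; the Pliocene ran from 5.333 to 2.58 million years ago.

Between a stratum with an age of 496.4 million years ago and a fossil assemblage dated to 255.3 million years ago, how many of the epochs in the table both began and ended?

2

496.4 Ma sits inside the Furongian (497–485.4) and 255.3 Ma inside the Lopingian (259.51–251.902); neither of those is wholly between the two dates.
The listed epochs lying completely between them are Cisuralian, Guadalupian — 2 in all.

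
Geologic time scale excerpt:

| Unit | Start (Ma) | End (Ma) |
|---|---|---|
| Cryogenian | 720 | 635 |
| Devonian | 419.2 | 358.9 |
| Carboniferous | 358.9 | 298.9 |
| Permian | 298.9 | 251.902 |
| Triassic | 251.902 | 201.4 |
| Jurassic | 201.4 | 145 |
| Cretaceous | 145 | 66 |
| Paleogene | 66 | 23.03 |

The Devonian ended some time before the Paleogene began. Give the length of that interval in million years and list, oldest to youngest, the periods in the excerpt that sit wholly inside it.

End of Devonian = 358.9 Ma; start of Paleogene = 66 Ma.
Gap = 358.9 − 66 = 292.9 Myr.
Periods wholly inside 358.9–66 Ma: Carboniferous (358.9–298.9), Permian (298.9–251.902), Triassic (251.902–201.4), Jurassic (201.4–145), Cretaceous (145–66).

292.9 million years; Carboniferous, Permian, Triassic, Jurassic, Cretaceous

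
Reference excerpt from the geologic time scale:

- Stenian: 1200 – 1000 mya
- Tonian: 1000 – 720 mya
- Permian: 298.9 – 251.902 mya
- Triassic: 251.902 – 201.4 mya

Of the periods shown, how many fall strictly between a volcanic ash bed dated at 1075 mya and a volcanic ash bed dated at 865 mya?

Checking each listed span, none has both start < 1075 Ma and end > 865 Ma — every period straddles one of the two dates or lies outside them — so the count is 0.

0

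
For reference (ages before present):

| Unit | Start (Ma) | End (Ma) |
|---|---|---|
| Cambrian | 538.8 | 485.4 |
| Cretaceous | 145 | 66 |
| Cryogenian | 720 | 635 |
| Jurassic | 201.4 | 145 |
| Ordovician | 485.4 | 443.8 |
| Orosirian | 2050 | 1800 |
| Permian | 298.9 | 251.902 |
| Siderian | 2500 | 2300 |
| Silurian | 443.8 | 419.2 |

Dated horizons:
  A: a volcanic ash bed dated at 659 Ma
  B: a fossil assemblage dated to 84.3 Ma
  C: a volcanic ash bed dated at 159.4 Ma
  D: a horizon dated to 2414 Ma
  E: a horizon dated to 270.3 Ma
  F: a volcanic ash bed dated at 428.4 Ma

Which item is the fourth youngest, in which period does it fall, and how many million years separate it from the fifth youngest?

F, in the Silurian; 230.6 million years to A

Smaller Ma means younger, so youngest first: B 84.3 < C 159.4 < E 270.3 < F 428.4 < A 659 < D 2414.
Counting 4 along gives F (428.4 Ma); the excerpt puts that inside the Silurian, 443.8–419.2 Ma.
Next in line is A (659 Ma), and 659 − 428.4 = 230.6 Myr.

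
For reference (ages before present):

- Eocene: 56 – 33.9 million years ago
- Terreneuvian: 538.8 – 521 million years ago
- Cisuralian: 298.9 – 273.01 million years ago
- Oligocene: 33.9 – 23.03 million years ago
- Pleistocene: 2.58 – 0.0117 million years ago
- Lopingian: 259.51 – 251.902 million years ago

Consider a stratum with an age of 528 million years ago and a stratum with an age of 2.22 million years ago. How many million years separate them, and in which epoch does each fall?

Elapsed time: 528 − 2.22 = 525.78 Myr.
528 Ma lies within 538.8–521 Ma: Terreneuvian.
2.22 Ma lies within 2.58–0.0117 Ma: Pleistocene.

525.78 million years apart; the first in the Terreneuvian, the second in the Pleistocene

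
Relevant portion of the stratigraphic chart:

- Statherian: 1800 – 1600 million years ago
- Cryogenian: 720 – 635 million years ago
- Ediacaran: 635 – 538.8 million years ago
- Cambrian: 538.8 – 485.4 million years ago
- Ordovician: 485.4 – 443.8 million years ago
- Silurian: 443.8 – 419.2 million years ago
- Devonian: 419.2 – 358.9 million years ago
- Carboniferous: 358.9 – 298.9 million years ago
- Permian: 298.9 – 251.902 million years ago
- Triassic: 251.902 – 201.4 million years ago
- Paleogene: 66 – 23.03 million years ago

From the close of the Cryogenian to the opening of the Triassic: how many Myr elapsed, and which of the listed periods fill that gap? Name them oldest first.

End of Cryogenian = 635 Ma; start of Triassic = 251.902 Ma.
Gap = 635 − 251.902 = 383.098 Myr.
Periods wholly inside 635–251.902 Ma: Ediacaran (635–538.8), Cambrian (538.8–485.4), Ordovician (485.4–443.8), Silurian (443.8–419.2), Devonian (419.2–358.9), Carboniferous (358.9–298.9), Permian (298.9–251.902).

383.098 million years; Ediacaran, Cambrian, Ordovician, Silurian, Devonian, Carboniferous, Permian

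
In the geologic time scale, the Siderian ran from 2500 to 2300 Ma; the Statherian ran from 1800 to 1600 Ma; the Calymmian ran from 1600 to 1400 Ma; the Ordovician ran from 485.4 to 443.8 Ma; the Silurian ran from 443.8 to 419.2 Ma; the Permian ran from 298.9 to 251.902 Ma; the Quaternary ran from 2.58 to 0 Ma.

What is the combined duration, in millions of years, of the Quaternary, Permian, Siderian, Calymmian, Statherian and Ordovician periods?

Duration is start − end for each: (2.58 − 0) + (298.9 − 251.902) + (2500 − 2300) + (1600 − 1400) + (1800 − 1600) + (485.4 − 443.8).
That is 2.58 + 46.998 + 200 + 200 + 200 + 41.6, which totals 691.178 million years.

691.178 million years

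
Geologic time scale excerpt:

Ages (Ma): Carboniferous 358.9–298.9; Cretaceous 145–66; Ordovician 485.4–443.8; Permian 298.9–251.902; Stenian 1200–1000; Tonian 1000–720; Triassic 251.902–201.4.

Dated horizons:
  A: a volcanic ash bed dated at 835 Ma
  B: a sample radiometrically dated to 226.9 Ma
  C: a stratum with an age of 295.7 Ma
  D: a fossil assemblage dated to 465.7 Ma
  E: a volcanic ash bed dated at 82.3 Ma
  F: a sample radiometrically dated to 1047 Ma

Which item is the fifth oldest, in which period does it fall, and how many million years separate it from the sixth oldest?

Sorted oldest-first by Ma: F (1047), A (835), D (465.7), C (295.7), B (226.9), E (82.3).
The fifth oldest is B at 226.9 Ma, which lies in 251.902–201.4 Ma: the Triassic.
The sixth oldest is E at 82.3 Ma; separation = |226.9 − 82.3| = 144.6 Myr.

B, in the Triassic; 144.6 million years to E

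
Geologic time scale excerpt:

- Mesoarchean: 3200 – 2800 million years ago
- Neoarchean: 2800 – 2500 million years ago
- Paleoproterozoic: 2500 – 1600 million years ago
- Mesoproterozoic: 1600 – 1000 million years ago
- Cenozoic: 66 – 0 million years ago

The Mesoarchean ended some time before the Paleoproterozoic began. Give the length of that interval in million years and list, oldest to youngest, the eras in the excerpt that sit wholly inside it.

End of Mesoarchean = 2800 Ma; start of Paleoproterozoic = 2500 Ma.
Gap = 2800 − 2500 = 300 Myr.
Eras wholly inside 2800–2500 Ma: Neoarchean (2800–2500).

300 million years; Neoarchean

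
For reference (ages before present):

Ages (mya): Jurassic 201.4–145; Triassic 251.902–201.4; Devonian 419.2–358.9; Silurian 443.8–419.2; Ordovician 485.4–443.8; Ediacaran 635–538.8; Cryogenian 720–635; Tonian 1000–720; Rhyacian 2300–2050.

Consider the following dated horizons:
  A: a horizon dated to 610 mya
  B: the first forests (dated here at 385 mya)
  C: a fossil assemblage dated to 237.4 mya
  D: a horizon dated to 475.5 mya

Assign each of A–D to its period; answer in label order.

Match each age against the start–end ranges in the excerpt: A = 610 Ma → Ediacaran (635–538.8); B = 385 Ma → Devonian (419.2–358.9); C = 237.4 Ma → Triassic (251.902–201.4); D = 475.5 Ma → Ordovician (485.4–443.8).

A — Ediacaran; B — Devonian; C — Triassic; D — Ordovician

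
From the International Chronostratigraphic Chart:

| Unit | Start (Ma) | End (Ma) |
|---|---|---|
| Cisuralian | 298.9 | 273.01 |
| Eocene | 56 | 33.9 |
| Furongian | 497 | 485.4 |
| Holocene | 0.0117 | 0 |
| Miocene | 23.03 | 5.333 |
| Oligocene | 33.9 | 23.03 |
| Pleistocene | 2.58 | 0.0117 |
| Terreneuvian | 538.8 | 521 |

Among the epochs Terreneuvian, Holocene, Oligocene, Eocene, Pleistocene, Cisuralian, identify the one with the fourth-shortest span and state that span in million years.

Terreneuvian, 17.8 million years

Durations: Terreneuvian 17.8; Holocene 0.0117; Oligocene 10.87; Eocene 22.1; Pleistocene 2.5683; Cisuralian 25.89 Myr.
Sorted shortest-first: Holocene (0.0117), Pleistocene (2.5683), Oligocene (10.87), Terreneuvian (17.8), Eocene (22.1), Cisuralian (25.89).
The fourth shortest is Terreneuvian at 17.8 Myr.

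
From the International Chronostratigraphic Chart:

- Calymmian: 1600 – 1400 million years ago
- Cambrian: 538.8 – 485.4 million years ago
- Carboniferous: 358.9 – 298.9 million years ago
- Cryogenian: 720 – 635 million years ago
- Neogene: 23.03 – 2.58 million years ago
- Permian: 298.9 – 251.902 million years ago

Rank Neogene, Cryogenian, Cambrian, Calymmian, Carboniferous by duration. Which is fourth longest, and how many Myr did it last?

Cambrian, 53.4 million years

Durations: Neogene 20.45; Cryogenian 85; Cambrian 53.4; Calymmian 200; Carboniferous 60 Myr.
Sorted longest-first: Calymmian (200), Cryogenian (85), Carboniferous (60), Cambrian (53.4), Neogene (20.45).
The fourth longest is Cambrian at 53.4 Myr.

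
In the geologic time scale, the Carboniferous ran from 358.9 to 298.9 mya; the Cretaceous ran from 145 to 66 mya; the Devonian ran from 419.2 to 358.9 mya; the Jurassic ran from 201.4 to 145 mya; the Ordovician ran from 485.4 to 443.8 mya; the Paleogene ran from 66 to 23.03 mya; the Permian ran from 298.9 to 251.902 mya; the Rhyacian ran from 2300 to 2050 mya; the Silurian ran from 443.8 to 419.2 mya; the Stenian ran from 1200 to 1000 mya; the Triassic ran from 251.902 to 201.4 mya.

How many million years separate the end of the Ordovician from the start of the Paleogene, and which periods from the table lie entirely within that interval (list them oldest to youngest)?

End of Ordovician = 443.8 Ma; start of Paleogene = 66 Ma.
Gap = 443.8 − 66 = 377.8 Myr.
Periods wholly inside 443.8–66 Ma: Silurian (443.8–419.2), Devonian (419.2–358.9), Carboniferous (358.9–298.9), Permian (298.9–251.902), Triassic (251.902–201.4), Jurassic (201.4–145), Cretaceous (145–66).

377.8 million years; Silurian, Devonian, Carboniferous, Permian, Triassic, Jurassic, Cretaceous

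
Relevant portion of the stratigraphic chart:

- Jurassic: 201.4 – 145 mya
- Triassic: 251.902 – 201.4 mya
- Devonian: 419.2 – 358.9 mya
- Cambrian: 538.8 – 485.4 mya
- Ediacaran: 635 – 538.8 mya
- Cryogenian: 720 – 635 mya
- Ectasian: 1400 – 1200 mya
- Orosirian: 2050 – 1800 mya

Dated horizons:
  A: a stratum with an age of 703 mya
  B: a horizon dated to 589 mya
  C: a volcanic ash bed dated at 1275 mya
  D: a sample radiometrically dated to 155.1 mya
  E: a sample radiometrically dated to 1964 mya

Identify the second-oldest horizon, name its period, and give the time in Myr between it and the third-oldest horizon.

Sorted oldest-first by Ma: E (1964), C (1275), A (703), B (589), D (155.1).
The second oldest is C at 1275 Ma, which lies in 1400–1200 Ma: the Ectasian.
The third oldest is A at 703 Ma; separation = |1275 − 703| = 572 Myr.

C, in the Ectasian; 572 million years to A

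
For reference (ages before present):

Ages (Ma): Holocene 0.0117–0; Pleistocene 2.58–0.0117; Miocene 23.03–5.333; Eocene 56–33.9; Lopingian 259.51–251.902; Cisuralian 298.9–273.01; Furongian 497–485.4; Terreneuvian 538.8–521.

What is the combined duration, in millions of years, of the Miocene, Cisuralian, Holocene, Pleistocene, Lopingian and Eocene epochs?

Each duration: Miocene = 17.697; Cisuralian = 25.89; Holocene = 0.0117; Pleistocene = 2.5683; Lopingian = 7.608; Eocene = 22.1.
Sum: 17.697 + 25.89 + 0.0117 + 2.5683 + 7.608 + 22.1 = 75.875 Myr.

75.875 million years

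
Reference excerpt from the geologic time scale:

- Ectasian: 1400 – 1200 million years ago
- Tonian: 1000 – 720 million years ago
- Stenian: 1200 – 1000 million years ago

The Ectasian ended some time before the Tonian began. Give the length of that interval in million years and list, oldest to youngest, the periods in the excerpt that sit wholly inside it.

The Ectasian closes at 1200 Ma and the Tonian opens at 1000 Ma, so the interval is 1200 − 1000 = 200 Myr.
A period fits inside if it starts at or after 1200 Ma and ends at or before 1000 Ma; oldest first that gives Stenian.

200 million years; Stenian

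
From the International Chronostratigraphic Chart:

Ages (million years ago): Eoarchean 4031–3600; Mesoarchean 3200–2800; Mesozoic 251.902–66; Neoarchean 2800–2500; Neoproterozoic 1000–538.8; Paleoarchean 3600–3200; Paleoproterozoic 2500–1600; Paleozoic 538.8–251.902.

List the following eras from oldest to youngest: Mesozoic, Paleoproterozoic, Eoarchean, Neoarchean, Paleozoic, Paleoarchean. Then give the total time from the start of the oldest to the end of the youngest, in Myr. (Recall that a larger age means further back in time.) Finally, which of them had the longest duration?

Eoarchean, Paleoarchean, Neoarchean, Paleoproterozoic, Paleozoic, Mesozoic; total span 3965 Myr; longest is Paleoproterozoic

Start ages (Ma): Eoarchean 4031, Paleoarchean 3600, Neoarchean 2800, Paleoproterozoic 2500, Paleozoic 538.8, Mesozoic 251.902.
Ordered oldest to youngest: Eoarchean, Paleoarchean, Neoarchean, Paleoproterozoic, Paleozoic, Mesozoic.
Span = 4031 − 66 = 3965 Myr.
Durations: Paleoproterozoic 900, Paleoarchean 400, Mesozoic 185.902, Eoarchean 431, Neoarchean 300, Paleozoic 286.898 → longest is Paleoproterozoic (900 Myr).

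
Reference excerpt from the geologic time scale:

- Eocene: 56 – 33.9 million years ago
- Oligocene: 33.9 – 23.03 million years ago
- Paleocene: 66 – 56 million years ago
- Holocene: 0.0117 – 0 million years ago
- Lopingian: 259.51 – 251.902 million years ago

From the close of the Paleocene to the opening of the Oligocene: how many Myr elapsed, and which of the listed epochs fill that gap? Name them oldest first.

The Paleocene closes at 56 Ma and the Oligocene opens at 33.9 Ma, so the interval is 56 − 33.9 = 22.1 Myr.
An epoch fits inside if it starts at or after 56 Ma and ends at or before 33.9 Ma; oldest first that gives Eocene.

22.1 million years; Eocene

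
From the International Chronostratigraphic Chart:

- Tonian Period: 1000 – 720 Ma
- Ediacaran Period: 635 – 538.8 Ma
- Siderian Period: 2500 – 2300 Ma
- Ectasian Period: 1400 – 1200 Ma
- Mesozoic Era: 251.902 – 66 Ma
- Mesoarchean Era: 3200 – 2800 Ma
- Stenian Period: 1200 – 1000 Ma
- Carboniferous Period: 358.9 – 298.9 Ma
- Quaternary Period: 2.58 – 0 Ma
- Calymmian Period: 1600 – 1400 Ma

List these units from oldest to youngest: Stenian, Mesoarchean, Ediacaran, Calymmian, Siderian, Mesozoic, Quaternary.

Mesoarchean → Siderian → Calymmian → Stenian → Ediacaran → Mesozoic → Quaternary

The oldest of these is Mesoarchean (starts 3200 Ma) and the youngest is Quaternary (ends 0 Ma).
In between, by decreasing start age: Siderian (2500), Calymmian (1600), Stenian (1200), Ediacaran (635), Mesozoic (251.902).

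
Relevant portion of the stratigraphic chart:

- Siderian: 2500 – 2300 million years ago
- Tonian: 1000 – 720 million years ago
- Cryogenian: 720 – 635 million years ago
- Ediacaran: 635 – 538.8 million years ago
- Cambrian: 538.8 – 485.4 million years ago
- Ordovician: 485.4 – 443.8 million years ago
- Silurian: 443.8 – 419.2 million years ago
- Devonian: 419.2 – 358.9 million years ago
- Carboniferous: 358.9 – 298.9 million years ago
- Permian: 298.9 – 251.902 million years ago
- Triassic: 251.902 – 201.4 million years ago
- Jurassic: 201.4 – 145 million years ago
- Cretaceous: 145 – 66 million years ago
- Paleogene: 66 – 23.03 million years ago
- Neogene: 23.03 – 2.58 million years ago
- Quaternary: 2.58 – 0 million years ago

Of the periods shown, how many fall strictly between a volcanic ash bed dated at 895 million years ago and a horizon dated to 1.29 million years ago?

13

The older date is 895 Ma and the younger is 1.29 Ma.
Periods with start < 895 and end > 1.29 Ma: Cryogenian (720–635), Ediacaran (635–538.8), Cambrian (538.8–485.4), Ordovician (485.4–443.8), Silurian (443.8–419.2), Devonian (419.2–358.9), Carboniferous (358.9–298.9), Permian (298.9–251.902), Triassic (251.902–201.4), Jurassic (201.4–145), Cretaceous (145–66), Paleogene (66–23.03), Neogene (23.03–2.58).
That is 13 complete periods.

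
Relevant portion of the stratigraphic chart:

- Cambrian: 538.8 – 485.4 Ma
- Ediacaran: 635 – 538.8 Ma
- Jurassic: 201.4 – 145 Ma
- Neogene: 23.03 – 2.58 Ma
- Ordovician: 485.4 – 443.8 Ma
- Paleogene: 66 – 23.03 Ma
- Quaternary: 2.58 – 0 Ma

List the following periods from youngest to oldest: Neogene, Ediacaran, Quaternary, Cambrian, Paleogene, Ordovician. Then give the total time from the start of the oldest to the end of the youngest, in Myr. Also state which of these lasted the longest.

Quaternary → Neogene → Paleogene → Ordovician → Cambrian → Ediacaran; total span 635 Myr; longest is Ediacaran

From the excerpt: Neogene 23.03–2.58; Ediacaran 635–538.8; Quaternary 2.58–0; Cambrian 538.8–485.4; Paleogene 66–23.03; Ordovician 485.4–443.8 (Ma).
Larger Ma is earlier, so the oldest is Ediacaran and the youngest is Quaternary; youngest to oldest: Quaternary, Neogene, Paleogene, Ordovician, Cambrian, Ediacaran.
Oldest start 635 minus youngest end 0 gives 635 Myr overall.
Individual lengths (start − end): Ordovician 41.6; Quaternary 2.58; Paleogene 42.97; Neogene 20.45; Cambrian 53.4; Ediacaran 96.2. The largest is Ediacaran at 96.2 Myr.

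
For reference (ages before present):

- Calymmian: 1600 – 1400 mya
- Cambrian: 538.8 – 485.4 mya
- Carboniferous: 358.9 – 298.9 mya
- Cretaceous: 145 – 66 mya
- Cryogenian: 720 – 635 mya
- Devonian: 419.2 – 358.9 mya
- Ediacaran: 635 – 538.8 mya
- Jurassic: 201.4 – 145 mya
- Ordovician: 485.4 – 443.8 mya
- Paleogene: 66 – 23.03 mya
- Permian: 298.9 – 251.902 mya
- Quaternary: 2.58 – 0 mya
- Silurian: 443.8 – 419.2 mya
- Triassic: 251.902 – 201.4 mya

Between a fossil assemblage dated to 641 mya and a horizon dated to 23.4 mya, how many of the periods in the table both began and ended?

10

641 Ma sits inside the Cryogenian (720–635) and 23.4 Ma inside the Paleogene (66–23.03); neither of those is wholly between the two dates.
The listed periods lying completely between them are Ediacaran, Cambrian, Ordovician, Silurian, Devonian, Carboniferous, Permian, Triassic, Jurassic, Cretaceous — 10 in all.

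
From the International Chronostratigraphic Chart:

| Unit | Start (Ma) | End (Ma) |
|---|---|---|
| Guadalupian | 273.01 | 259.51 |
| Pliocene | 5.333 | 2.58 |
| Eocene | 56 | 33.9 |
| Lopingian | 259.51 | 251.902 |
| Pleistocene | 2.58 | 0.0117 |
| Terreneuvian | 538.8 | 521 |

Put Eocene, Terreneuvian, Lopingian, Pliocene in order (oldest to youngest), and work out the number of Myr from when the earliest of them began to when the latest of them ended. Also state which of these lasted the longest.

Terreneuvian, Lopingian, Eocene, Pliocene; total span 536.22 Myr; longest is Eocene

From the excerpt: Eocene 56–33.9; Terreneuvian 538.8–521; Lopingian 259.51–251.902; Pliocene 5.333–2.58 (Ma).
Larger Ma is earlier, so the oldest is Terreneuvian and the youngest is Pliocene; oldest to youngest: Terreneuvian, Lopingian, Eocene, Pliocene.
Oldest start 538.8 minus youngest end 2.58 gives 536.22 Myr overall.
Individual lengths (start − end): Eocene 22.1; Lopingian 7.608; Pliocene 2.753; Terreneuvian 17.8. The largest is Eocene at 22.1 Myr.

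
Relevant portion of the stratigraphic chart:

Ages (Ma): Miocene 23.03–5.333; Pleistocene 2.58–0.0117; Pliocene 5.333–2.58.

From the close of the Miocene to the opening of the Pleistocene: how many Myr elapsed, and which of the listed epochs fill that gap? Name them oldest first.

The Miocene closes at 5.333 Ma and the Pleistocene opens at 2.58 Ma, so the interval is 5.333 − 2.58 = 2.753 Myr.
An epoch fits inside if it starts at or after 5.333 Ma and ends at or before 2.58 Ma; oldest first that gives Pliocene.

2.753 million years; Pliocene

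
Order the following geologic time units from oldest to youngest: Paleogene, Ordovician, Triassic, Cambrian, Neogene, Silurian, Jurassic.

Cambrian, then Ordovician, then Silurian, then Triassic, then Jurassic, then Paleogene, then Neogene

Era membership (oldest first within each) — Paleozoic: Cambrian, Ordovician, Silurian; Mesozoic: Triassic, Jurassic; Cenozoic: Paleogene, Neogene. Paleozoic precedes Mesozoic, which precedes Cenozoic. Concatenating the groups in that era order gives oldest to youngest directly.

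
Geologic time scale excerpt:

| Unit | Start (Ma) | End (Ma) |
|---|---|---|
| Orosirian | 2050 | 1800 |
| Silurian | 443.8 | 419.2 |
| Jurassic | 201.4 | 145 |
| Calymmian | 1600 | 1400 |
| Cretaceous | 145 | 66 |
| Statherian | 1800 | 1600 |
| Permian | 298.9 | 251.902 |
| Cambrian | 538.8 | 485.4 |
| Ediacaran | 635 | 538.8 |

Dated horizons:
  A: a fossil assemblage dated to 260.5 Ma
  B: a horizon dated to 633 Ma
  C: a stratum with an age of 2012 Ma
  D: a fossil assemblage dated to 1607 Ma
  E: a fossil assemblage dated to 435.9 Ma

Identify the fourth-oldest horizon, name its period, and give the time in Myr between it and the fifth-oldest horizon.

Larger Ma means older, so oldest first: C 2012 > D 1607 > B 633 > E 435.9 > A 260.5.
Counting 4 along gives E (435.9 Ma); the excerpt puts that inside the Silurian, 443.8–419.2 Ma.
Next in line is A (260.5 Ma), and 435.9 − 260.5 = 175.4 Myr.

E, in the Silurian; 175.4 million years to A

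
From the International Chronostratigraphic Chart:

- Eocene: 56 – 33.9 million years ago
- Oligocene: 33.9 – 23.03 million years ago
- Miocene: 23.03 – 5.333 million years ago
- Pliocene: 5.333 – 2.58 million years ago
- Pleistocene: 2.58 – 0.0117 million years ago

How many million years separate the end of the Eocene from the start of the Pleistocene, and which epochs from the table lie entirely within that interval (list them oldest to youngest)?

The Eocene closes at 33.9 Ma and the Pleistocene opens at 2.58 Ma, so the interval is 33.9 − 2.58 = 31.32 Myr.
An epoch fits inside if it starts at or after 33.9 Ma and ends at or before 2.58 Ma; oldest first that gives Oligocene, Miocene, Pliocene.

31.32 million years; Oligocene, Miocene, Pliocene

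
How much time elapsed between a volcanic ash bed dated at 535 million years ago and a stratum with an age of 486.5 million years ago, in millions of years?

48.5 million years

535 − 486.5 = 48.5 million years.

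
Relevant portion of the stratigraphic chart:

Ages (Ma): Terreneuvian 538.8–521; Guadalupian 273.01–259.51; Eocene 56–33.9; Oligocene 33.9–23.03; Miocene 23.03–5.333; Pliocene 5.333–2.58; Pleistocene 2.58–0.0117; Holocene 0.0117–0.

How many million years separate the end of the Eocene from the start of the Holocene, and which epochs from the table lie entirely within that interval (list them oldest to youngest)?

33.8883 million years; Oligocene, Miocene, Pliocene, Pleistocene

The Eocene closes at 33.9 Ma and the Holocene opens at 0.0117 Ma, so the interval is 33.9 − 0.0117 = 33.8883 Myr.
An epoch fits inside if it starts at or after 33.9 Ma and ends at or before 0.0117 Ma; oldest first that gives Oligocene, Miocene, Pliocene, Pleistocene.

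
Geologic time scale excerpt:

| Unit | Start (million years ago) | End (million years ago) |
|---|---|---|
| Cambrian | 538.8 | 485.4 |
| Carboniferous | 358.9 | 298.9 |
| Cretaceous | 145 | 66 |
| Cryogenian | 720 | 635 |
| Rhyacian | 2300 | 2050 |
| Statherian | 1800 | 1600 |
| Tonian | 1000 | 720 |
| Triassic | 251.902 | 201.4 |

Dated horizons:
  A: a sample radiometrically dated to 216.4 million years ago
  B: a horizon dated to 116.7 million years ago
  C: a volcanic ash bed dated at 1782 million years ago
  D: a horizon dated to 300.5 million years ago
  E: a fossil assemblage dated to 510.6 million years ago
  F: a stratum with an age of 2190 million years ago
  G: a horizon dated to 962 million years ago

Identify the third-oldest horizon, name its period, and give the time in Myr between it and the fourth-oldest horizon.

G, in the Tonian; 451.4 million years to E

Sorted oldest-first by Ma: F (2190), C (1782), G (962), E (510.6), D (300.5), A (216.4), B (116.7).
The third oldest is G at 962 Ma, which lies in 1000–720 Ma: the Tonian.
The fourth oldest is E at 510.6 Ma; separation = |962 − 510.6| = 451.4 Myr.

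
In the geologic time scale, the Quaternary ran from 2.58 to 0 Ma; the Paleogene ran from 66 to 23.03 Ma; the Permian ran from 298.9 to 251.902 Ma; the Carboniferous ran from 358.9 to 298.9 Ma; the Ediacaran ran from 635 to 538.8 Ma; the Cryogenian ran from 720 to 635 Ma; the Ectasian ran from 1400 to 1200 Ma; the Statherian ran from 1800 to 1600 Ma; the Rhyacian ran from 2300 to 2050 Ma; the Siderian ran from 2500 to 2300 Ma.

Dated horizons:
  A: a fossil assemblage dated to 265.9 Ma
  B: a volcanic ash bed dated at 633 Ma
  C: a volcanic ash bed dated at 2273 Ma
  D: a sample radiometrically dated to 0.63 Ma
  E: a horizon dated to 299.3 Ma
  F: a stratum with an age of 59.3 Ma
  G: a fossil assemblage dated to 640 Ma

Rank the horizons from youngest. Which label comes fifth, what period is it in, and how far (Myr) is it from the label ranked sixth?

Sorted youngest-first by Ma: D (0.63), F (59.3), A (265.9), E (299.3), B (633), G (640), C (2273).
The fifth youngest is B at 633 Ma, which lies in 635–538.8 Ma: the Ediacaran.
The sixth youngest is G at 640 Ma; separation = |633 − 640| = 7 Myr.

B, in the Ediacaran; 7 million years to G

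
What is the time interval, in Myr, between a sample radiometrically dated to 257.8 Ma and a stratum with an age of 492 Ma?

234.2 million years

492 − 257.8 = 234.2 million years.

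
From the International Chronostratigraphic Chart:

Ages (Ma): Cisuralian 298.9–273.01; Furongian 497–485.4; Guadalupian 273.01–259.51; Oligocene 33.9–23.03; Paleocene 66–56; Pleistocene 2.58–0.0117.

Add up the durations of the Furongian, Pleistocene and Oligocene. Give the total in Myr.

Duration is start − end for each: (497 − 485.4) + (2.58 − 0.0117) + (33.9 − 23.03).
That is 11.6 + 2.5683 + 10.87, which totals 25.0383 million years.

25.0383 million years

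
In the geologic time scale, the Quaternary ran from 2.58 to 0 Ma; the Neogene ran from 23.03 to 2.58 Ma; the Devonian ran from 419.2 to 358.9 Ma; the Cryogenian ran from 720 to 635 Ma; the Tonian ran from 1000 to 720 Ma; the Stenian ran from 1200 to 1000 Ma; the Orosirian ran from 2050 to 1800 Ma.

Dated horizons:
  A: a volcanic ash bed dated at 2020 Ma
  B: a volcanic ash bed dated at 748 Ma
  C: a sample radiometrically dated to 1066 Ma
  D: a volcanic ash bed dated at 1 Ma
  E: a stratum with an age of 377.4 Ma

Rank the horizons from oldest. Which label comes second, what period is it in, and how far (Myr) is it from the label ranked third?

C, in the Stenian; 318 million years to B

Sorted oldest-first by Ma: A (2020), C (1066), B (748), E (377.4), D (1).
The second oldest is C at 1066 Ma, which lies in 1200–1000 Ma: the Stenian.
The third oldest is B at 748 Ma; separation = |1066 − 748| = 318 Myr.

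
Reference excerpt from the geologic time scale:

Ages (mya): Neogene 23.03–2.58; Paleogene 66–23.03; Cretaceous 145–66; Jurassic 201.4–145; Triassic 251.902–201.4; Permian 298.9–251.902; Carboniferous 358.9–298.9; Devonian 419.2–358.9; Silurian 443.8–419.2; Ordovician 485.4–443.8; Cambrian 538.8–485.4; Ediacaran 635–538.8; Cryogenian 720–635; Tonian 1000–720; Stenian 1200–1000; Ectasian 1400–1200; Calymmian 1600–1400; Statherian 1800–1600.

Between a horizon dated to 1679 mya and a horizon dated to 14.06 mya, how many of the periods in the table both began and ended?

1679 Ma sits inside the Statherian (1800–1600) and 14.06 Ma inside the Neogene (23.03–2.58); neither of those is wholly between the two dates.
The listed periods lying completely between them are Calymmian, Ectasian, Stenian, Tonian, Cryogenian, Ediacaran, Cambrian, Ordovician, Silurian, Devonian, Carboniferous, Permian, Triassic, Jurassic, Cretaceous, Paleogene — 16 in all.

16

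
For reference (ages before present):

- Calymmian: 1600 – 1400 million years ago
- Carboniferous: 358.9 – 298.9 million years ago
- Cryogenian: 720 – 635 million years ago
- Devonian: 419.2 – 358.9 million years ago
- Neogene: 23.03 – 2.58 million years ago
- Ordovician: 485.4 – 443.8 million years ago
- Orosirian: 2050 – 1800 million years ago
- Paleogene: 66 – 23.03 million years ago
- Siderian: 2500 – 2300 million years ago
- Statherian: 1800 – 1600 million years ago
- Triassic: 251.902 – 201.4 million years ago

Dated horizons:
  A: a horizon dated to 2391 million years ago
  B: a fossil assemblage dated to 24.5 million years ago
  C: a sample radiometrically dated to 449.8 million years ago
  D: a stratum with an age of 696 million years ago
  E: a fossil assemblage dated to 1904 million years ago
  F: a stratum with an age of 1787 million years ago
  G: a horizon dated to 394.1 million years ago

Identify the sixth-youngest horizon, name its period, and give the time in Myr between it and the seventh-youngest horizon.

Sorted youngest-first by Ma: B (24.5), G (394.1), C (449.8), D (696), F (1787), E (1904), A (2391).
The sixth youngest is E at 1904 Ma, which lies in 2050–1800 Ma: the Orosirian.
The seventh youngest is A at 2391 Ma; separation = |1904 − 2391| = 487 Myr.

E, in the Orosirian; 487 million years to A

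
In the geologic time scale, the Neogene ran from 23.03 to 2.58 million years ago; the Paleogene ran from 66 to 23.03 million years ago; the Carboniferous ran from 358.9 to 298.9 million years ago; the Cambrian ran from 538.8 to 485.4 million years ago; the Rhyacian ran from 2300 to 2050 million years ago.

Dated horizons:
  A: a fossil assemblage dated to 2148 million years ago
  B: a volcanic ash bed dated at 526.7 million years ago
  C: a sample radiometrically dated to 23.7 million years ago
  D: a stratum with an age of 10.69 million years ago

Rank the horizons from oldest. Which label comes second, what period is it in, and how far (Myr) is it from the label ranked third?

B, in the Cambrian; 503 million years to C

Larger Ma means older, so oldest first: A 2148 > B 526.7 > C 23.7 > D 10.69.
Counting 2 along gives B (526.7 Ma); the excerpt puts that inside the Cambrian, 538.8–485.4 Ma.
Next in line is C (23.7 Ma), and 526.7 − 23.7 = 503 Myr.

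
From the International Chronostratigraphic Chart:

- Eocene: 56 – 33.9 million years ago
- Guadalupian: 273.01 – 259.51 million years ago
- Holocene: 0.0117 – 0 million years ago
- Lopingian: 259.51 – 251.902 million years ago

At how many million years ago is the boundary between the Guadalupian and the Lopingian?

259.51 million years ago

The Guadalupian ends and the Lopingian begins at 259.51 million years ago.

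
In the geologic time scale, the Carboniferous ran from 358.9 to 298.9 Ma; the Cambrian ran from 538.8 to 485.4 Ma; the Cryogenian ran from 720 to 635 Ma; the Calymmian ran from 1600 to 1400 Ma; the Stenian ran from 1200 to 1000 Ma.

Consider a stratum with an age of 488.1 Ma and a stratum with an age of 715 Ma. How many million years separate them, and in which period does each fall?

Elapsed time: 715 − 488.1 = 226.9 Myr.
488.1 Ma lies within 538.8–485.4 Ma: Cambrian.
715 Ma lies within 720–635 Ma: Cryogenian.

226.9 million years apart; the first in the Cambrian, the second in the Cryogenian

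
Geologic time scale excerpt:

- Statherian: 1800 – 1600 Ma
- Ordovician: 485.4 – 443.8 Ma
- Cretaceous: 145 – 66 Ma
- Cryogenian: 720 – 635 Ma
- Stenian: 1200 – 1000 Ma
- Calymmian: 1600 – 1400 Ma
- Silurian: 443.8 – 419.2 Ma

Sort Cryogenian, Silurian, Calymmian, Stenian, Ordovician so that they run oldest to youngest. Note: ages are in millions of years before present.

Calymmian, Stenian, Cryogenian, Ordovician, Silurian

Sorting by start age (descending Ma, since larger Ma = older): Calymmian start 1600, Stenian start 1200, Cryogenian start 720, Ordovician start 485.4, Silurian start 443.8.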